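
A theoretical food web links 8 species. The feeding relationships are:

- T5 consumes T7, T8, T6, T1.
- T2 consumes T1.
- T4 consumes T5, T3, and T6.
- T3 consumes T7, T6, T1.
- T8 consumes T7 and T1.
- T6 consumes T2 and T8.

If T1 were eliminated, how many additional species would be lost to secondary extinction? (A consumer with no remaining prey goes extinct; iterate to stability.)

1

Remove T1.
Round 1: T2 (all prey gone) → extinct.
No further losses. Total secondary extinctions: 1.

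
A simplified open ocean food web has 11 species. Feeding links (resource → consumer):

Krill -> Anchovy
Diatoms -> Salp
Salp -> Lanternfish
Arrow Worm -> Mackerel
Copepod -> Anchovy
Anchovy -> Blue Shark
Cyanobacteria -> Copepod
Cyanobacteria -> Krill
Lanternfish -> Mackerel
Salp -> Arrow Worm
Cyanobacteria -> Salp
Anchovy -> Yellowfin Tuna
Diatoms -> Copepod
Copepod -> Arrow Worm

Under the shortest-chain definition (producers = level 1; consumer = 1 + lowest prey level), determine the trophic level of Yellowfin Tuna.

Trophic level 4

Cyanobacteria is a producer → level 1.
Krill eats Cyanobacteria → level 2.
Anchovy eats Krill → level 3.
Yellowfin Tuna eats Anchovy → level 4.
No prey of Yellowfin Tuna is below level 3, so 4 is the minimum.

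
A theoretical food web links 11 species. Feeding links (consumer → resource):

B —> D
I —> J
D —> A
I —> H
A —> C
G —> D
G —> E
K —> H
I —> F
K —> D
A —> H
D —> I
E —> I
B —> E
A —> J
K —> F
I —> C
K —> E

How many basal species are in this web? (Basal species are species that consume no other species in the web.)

Basal species (no prey listed): F, H, C, J.
Count: 4.

4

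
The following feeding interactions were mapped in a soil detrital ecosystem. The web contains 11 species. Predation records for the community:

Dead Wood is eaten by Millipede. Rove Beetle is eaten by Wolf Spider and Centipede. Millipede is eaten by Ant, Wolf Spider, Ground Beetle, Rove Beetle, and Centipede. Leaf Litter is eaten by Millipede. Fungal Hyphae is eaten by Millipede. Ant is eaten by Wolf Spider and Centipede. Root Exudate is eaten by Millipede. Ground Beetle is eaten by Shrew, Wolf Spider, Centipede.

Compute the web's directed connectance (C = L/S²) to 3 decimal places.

C = 0.132

The web has S = 11 species and L = 16 feeding links.
C = L / S² = 16 / 121 = 0.1322 ≈ 0.132.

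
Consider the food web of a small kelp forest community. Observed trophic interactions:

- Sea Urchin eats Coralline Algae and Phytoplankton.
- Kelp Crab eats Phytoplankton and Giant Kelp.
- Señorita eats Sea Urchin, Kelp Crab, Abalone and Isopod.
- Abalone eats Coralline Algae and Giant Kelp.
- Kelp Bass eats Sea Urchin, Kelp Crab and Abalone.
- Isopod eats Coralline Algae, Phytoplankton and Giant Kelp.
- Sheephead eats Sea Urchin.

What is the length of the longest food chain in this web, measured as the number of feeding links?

One longest chain: Phytoplankton → Kelp Crab → Kelp Bass.
It has 3 species and 2 links.

2 links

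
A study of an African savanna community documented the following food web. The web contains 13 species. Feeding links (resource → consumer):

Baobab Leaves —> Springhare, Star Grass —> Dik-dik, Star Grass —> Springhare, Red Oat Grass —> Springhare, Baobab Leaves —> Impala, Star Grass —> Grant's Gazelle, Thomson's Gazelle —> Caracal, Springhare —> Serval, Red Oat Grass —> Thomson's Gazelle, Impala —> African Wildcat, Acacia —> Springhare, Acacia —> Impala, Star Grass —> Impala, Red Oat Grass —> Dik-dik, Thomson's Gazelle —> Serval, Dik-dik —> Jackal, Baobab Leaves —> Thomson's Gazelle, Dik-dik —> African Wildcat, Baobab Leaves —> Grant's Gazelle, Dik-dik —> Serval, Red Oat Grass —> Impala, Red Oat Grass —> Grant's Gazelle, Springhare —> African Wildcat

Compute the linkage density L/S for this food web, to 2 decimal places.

L/S = 1.77

There are L = 23 links among S = 13 species.
L/S = 23/13 = 1.7692 ≈ 1.77.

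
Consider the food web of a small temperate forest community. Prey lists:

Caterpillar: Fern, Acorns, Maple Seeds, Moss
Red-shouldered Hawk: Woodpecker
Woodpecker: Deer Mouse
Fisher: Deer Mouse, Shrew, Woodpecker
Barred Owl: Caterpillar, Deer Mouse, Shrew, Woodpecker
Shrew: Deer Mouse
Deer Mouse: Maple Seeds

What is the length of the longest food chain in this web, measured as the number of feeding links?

3 links

One longest chain: Maple Seeds → Deer Mouse → Shrew → Barred Owl.
It has 4 species and 3 links.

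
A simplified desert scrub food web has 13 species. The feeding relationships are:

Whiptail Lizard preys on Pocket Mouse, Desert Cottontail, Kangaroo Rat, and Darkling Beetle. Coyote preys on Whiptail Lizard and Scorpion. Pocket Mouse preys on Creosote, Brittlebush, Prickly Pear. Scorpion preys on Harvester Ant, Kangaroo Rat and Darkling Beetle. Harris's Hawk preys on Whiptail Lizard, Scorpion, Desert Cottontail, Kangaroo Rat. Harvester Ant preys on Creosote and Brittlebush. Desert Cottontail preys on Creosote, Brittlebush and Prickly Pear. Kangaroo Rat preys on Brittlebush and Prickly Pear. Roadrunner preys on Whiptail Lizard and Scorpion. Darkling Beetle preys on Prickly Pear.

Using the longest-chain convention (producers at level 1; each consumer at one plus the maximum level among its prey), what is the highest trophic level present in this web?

Producers (level 1): Creosote, Brittlebush, Prickly Pear.
Prickly Pear → Darkling Beetle → Scorpion → Coyote gives Coyote level 4.
No species has a prey at level 4, so no species reaches level 5.

4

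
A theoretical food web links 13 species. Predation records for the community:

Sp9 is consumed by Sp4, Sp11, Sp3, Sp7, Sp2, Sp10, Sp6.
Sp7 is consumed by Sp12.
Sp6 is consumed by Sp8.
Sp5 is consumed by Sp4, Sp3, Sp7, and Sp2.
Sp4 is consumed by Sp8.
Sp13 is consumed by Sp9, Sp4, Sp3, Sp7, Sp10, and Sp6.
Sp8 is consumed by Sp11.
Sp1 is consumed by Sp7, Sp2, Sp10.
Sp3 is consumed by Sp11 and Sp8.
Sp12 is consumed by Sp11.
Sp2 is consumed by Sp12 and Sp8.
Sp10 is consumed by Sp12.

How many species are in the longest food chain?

5 species

One longest chain: Sp13 → Sp9 → Sp2 → Sp12 → Sp11.
It has 5 species and 4 links.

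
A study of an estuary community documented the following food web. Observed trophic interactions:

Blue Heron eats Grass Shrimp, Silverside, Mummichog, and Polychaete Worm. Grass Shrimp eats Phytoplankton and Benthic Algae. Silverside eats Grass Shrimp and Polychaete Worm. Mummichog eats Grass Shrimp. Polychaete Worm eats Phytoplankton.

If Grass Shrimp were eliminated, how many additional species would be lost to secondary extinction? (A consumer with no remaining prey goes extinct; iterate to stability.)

Remove Grass Shrimp.
Round 1: Mummichog (all prey gone) → extinct.
No further losses. Total secondary extinctions: 1.

1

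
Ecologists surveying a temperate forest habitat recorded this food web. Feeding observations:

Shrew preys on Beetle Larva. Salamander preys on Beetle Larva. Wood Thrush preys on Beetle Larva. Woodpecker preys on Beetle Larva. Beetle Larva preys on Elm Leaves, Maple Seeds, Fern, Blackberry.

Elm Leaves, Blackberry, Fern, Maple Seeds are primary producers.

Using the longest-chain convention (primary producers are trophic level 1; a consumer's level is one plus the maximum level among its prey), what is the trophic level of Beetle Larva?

Elm Leaves is a producer → level 1.
Beetle Larva eats Elm Leaves (level 1); other prey at levels: Blackberry 1, Fern 1, Maple Seeds 1 → level 2.

Trophic level 2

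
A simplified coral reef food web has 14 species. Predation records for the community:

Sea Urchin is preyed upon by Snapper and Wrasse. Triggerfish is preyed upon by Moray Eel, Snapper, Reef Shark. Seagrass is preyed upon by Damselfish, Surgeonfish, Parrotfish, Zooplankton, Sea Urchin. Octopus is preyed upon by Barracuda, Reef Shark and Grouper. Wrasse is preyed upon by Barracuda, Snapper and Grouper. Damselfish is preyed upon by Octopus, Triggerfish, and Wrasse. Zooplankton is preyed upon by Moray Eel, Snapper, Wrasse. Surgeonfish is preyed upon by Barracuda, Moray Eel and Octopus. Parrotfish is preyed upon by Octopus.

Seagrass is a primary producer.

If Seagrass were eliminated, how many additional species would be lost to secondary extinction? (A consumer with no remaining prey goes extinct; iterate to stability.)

13

Remove Seagrass.
Round 1: Damselfish (all prey gone), Surgeonfish (all prey gone), Sea Urchin (all prey gone), Zooplankton (all prey gone), Parrotfish (all prey gone) → extinct.
Round 2: Octopus (all prey gone), Wrasse (all prey gone), Triggerfish (all prey gone) → extinct.
Round 3: Moray Eel (all prey gone), Snapper (all prey gone), Barracuda (all prey gone), Grouper (all prey gone), Reef Shark (all prey gone) → extinct.
No further losses. Total secondary extinctions: 13.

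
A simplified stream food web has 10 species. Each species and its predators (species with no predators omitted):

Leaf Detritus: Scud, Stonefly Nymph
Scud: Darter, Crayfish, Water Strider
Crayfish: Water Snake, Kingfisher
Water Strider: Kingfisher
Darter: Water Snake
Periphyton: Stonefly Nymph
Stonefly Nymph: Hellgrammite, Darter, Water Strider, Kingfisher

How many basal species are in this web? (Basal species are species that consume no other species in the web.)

Basal species (no prey listed): Leaf Detritus, Periphyton.
Count: 2.

2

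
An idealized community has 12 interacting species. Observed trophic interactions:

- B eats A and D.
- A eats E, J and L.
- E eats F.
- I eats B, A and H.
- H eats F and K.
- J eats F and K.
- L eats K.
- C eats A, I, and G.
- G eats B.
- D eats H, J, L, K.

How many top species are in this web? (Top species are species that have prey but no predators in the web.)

1

Top species (has prey, but nothing eats it): C.
Count: 1.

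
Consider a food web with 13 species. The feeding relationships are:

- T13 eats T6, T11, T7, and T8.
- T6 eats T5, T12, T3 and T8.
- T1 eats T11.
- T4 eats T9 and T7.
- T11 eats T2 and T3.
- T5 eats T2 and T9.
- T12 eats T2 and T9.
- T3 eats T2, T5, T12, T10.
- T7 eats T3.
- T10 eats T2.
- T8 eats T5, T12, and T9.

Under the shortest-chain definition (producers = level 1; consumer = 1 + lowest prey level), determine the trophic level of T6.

Trophic level 3

T2 is a producer → level 1.
T12 eats T2 → level 2.
T6 eats T12 → level 3.
No prey of T6 is below level 2, so 3 is the minimum.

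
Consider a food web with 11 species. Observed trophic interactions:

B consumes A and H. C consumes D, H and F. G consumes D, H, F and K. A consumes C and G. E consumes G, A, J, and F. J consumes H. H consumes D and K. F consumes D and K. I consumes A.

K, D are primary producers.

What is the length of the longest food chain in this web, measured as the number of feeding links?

One longest chain: K → H → G → A → I.
It has 5 species and 4 links.

4 links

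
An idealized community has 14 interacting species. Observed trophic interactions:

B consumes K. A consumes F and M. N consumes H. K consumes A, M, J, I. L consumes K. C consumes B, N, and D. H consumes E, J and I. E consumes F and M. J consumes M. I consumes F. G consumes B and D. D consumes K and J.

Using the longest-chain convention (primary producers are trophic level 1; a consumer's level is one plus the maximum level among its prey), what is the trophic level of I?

Trophic level 2

F is a producer → level 1.
I eats F → level 2.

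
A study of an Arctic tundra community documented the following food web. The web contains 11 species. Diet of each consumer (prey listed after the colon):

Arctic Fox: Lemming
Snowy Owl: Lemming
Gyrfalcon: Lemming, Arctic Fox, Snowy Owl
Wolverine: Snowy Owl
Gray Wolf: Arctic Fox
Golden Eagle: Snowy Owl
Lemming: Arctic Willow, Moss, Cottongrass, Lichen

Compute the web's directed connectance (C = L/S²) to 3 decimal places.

C = 0.099

The web has S = 11 species and L = 12 feeding links.
C = L / S² = 12 / 121 = 0.0992 ≈ 0.099.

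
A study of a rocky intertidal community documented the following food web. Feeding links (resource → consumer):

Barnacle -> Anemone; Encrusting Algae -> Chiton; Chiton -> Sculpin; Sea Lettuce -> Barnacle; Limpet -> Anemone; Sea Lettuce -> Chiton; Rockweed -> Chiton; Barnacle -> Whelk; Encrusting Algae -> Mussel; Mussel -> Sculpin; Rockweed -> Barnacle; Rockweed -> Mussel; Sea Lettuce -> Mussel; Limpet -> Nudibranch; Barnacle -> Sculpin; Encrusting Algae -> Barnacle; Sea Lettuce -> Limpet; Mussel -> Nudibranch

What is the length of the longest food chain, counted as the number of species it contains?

One longest chain: Rockweed → Barnacle → Sculpin.
It has 3 species and 2 links.

3 species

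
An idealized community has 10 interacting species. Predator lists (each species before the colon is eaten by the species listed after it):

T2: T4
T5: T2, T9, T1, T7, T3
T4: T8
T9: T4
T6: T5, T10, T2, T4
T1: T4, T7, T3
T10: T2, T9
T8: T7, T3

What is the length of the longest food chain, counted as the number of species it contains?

6 species

One longest chain: T6 → T5 → T2 → T4 → T8 → T7.
It has 6 species and 5 links.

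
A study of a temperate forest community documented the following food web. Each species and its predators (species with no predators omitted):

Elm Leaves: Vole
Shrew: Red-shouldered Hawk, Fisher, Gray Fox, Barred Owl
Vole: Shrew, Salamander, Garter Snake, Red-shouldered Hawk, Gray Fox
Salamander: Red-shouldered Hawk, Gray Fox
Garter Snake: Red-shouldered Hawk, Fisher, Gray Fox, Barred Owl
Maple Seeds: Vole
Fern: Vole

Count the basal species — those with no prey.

Basal species (no prey listed): Maple Seeds, Elm Leaves, Fern.
Count: 3.

3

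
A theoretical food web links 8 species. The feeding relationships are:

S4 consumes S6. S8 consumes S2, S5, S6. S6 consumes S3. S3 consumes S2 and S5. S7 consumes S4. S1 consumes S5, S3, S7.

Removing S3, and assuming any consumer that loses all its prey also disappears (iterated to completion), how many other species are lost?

Remove S3.
Round 1: S6 (all prey gone) → extinct.
Round 2: S4 (all prey gone) → extinct.
Round 3: S7 (all prey gone) → extinct.
No further losses. Total secondary extinctions: 3.

3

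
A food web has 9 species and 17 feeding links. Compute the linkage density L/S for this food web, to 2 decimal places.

L/S = 1.89

There are L = 17 links among S = 9 species.
L/S = 17/9 = 1.8889 ≈ 1.89.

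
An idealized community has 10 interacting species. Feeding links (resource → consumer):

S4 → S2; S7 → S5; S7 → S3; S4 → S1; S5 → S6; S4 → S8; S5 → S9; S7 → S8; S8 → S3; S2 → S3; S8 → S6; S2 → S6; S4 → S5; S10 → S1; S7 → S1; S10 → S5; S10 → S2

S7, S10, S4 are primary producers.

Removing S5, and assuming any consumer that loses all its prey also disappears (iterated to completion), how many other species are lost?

Remove S5.
Round 1: S9 (all prey gone) → extinct.
No further losses. Total secondary extinctions: 1.

1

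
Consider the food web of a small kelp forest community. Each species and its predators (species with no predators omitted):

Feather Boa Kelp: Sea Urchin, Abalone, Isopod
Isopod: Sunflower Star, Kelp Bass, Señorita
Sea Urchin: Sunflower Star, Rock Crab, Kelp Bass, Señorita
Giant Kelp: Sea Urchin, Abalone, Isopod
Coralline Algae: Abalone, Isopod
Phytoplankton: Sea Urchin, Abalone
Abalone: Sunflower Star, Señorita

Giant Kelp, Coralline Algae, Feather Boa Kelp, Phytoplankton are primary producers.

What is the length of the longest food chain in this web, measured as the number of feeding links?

2 links

One longest chain: Giant Kelp → Sea Urchin → Sunflower Star.
It has 3 species and 2 links.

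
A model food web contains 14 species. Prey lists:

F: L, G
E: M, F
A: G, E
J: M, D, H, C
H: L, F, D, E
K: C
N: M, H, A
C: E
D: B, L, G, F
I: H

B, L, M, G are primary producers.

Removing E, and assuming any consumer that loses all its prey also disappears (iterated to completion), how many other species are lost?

Remove E.
Round 1: C (all prey gone) → extinct.
Round 2: K (all prey gone) → extinct.
No further losses. Total secondary extinctions: 2.

2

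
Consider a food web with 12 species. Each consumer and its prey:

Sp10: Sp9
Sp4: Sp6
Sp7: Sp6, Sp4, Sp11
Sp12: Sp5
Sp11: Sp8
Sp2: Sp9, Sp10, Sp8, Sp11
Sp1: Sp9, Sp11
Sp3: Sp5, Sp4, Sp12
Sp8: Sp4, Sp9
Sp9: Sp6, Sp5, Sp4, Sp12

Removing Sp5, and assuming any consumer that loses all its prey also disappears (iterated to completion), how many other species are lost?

1

Remove Sp5.
Round 1: Sp12 (all prey gone) → extinct.
No further losses. Total secondary extinctions: 1.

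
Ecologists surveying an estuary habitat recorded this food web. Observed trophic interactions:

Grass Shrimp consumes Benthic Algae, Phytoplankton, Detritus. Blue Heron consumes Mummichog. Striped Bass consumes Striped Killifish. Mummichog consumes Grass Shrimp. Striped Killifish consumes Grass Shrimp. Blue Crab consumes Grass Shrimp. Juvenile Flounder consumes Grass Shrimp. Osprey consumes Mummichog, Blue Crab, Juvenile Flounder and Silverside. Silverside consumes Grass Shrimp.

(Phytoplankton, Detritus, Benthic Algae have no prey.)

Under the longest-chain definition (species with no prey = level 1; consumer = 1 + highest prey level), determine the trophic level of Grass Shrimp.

Phytoplankton has no prey (basal) → level 1.
Grass Shrimp eats Phytoplankton (level 1); other prey at levels: Detritus 1, Benthic Algae 1 → level 2.

Trophic level 2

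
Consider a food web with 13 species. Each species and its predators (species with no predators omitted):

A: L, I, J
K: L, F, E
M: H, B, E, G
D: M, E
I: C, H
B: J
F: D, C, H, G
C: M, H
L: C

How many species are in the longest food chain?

One longest chain: K → F → D → M → B → J.
It has 6 species and 5 links.

6 species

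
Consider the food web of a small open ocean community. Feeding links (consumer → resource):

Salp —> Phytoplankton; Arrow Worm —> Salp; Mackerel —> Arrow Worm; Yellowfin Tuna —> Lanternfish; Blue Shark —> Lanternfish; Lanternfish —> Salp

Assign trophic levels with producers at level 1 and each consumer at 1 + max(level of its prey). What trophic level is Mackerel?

Phytoplankton is a producer → level 1.
Salp eats Phytoplankton → level 2.
Arrow Worm eats Salp → level 3.
Mackerel eats Arrow Worm → level 4.

Trophic level 4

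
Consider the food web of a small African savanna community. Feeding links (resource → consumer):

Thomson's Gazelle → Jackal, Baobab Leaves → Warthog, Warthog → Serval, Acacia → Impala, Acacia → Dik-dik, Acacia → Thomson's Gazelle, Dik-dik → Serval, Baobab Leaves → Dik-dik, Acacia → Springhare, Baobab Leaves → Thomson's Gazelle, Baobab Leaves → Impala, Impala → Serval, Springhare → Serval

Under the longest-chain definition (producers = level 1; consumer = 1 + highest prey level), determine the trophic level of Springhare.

Trophic level 2

Acacia is a producer → level 1.
Springhare eats Acacia → level 2.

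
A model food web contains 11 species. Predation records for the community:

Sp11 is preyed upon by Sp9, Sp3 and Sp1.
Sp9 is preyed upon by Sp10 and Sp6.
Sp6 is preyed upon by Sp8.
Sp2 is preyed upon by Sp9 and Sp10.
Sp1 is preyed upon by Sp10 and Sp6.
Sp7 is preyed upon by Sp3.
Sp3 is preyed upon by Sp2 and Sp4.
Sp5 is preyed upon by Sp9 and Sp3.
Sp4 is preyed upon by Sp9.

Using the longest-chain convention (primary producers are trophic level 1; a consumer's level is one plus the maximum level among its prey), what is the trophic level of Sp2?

Sp5 is a producer → level 1.
Sp3 eats Sp5 (level 1); other prey at levels: Sp7 1, Sp11 1 → level 2.
Sp2 eats Sp3 → level 3.

Trophic level 3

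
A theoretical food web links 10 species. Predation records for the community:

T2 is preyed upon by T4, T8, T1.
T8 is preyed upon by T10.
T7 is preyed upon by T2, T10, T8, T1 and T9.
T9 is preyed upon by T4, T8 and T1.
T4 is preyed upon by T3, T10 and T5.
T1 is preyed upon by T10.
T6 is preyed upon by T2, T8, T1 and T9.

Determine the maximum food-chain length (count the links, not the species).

One longest chain: T7 → T9 → T1 → T10.
It has 4 species and 3 links.

3 links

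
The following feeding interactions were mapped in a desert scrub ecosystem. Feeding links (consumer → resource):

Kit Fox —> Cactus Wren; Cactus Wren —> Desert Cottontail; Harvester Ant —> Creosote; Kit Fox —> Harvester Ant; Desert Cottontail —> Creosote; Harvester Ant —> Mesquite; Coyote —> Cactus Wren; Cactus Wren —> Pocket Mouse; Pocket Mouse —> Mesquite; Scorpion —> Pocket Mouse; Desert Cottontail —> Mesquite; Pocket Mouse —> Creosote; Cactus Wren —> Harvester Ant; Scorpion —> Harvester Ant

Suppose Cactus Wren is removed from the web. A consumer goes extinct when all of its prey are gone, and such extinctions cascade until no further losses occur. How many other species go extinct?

1

Remove Cactus Wren.
Round 1: Coyote (all prey gone) → extinct.
No further losses. Total secondary extinctions: 1.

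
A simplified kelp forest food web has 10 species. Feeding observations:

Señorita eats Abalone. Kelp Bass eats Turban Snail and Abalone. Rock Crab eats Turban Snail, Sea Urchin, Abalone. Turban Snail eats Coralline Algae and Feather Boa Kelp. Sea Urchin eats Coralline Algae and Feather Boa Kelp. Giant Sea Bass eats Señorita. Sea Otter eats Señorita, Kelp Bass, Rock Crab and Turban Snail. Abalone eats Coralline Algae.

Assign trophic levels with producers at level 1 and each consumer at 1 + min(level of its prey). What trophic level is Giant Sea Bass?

Trophic level 4

Coralline Algae is a producer → level 1.
Abalone eats Coralline Algae → level 2.
Señorita eats Abalone → level 3.
Giant Sea Bass eats Señorita → level 4.
No prey of Giant Sea Bass is below level 3, so 4 is the minimum.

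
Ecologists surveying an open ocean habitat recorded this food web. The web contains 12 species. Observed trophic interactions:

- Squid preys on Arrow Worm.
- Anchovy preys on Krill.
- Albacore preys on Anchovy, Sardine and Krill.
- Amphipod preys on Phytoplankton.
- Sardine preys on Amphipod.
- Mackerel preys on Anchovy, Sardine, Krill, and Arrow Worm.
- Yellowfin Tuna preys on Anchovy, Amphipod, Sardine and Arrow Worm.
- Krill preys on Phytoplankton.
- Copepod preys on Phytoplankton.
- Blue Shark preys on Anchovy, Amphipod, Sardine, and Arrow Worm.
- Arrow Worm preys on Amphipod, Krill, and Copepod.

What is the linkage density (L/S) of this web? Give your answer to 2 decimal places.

There are L = 24 links among S = 12 species.
L/S = 24/12 = 2.0000 ≈ 2.00.

L/S = 2.00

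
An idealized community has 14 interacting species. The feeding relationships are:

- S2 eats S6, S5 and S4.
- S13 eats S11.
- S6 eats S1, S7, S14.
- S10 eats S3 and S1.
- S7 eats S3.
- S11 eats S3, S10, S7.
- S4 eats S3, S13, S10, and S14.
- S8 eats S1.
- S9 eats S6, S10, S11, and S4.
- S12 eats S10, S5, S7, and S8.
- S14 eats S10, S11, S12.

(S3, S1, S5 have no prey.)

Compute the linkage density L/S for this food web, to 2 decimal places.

There are L = 29 links among S = 14 species.
L/S = 29/14 = 2.0714 ≈ 2.07.

L/S = 2.07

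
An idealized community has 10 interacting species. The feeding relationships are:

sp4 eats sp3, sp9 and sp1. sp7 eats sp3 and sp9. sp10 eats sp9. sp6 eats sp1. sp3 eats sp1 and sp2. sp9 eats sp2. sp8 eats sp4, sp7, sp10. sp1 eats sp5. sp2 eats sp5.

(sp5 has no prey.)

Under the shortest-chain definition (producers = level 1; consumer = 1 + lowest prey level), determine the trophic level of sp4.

Trophic level 3

sp5 is a producer → level 1.
sp1 eats sp5 → level 2.
sp4 eats sp1 → level 3.
No prey of sp4 is below level 2, so 3 is the minimum.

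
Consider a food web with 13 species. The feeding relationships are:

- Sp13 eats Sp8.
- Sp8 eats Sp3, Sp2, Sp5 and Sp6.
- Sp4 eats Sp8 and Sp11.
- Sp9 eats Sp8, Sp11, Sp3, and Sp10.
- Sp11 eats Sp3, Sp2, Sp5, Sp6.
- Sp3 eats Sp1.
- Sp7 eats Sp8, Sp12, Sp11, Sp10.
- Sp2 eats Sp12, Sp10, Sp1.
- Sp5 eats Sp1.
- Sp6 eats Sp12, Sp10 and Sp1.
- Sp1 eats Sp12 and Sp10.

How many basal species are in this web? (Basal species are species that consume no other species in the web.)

2

Basal species (no prey listed): Sp10, Sp12.
Count: 2.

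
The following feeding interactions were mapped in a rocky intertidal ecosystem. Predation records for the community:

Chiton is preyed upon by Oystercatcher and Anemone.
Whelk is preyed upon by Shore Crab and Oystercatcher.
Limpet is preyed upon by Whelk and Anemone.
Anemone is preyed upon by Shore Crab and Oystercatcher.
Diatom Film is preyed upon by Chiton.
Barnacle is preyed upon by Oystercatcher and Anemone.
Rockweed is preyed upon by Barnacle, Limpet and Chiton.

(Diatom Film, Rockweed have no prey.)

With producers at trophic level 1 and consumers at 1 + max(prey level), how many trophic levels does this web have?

Producers (level 1): Diatom Film, Rockweed.
Rockweed → Limpet → Whelk → Oystercatcher gives Oystercatcher level 4.
No species has a prey at level 4, so no species reaches level 5.

4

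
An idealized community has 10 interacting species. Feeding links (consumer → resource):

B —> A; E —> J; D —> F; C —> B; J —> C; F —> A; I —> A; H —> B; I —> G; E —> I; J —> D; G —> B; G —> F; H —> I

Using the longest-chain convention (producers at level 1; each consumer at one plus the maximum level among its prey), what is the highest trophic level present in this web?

Producers (level 1): A.
A → F → G → I → E gives E level 5.
No species has a prey at level 5, so no species reaches level 6.

5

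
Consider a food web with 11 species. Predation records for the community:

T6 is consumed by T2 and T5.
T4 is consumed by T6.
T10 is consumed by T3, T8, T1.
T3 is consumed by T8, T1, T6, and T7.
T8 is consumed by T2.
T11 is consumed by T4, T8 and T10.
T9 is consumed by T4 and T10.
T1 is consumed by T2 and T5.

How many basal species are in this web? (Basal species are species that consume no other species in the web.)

2

Basal species (no prey listed): T9, T11.
Count: 2.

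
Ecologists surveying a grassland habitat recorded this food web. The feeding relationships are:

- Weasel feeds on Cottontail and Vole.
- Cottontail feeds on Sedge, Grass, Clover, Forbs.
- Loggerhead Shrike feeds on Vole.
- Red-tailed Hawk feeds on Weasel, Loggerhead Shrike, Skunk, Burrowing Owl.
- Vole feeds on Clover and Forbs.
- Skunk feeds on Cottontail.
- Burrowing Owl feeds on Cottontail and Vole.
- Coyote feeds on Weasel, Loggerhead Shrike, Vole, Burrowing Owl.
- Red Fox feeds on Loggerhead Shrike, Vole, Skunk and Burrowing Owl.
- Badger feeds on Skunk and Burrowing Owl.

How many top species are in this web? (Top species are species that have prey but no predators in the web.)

4

Top species (has prey, but nothing eats it): Coyote, Badger, Red-tailed Hawk, Red Fox.
Count: 4.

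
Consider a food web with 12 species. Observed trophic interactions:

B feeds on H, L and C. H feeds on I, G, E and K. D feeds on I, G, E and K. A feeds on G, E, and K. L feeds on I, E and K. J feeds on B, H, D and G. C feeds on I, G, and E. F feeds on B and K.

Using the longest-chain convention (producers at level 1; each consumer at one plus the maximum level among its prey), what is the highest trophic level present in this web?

Producers (level 1): G, E, K, I.
G → C → B → F gives F level 4.
No species has a prey at level 4, so no species reaches level 5.

4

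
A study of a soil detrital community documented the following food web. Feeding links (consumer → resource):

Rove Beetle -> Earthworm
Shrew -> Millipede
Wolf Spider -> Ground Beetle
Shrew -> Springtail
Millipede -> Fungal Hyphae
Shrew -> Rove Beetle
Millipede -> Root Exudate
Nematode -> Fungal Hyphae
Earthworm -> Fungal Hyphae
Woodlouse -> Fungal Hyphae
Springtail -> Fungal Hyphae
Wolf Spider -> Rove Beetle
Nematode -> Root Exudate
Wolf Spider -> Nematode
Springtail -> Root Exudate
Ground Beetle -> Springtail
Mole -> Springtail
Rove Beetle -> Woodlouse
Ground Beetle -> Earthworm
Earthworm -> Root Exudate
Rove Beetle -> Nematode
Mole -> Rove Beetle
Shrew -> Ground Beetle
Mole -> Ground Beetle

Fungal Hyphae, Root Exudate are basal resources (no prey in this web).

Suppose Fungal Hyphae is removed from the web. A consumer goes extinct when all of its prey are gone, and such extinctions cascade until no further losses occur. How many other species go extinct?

1

Remove Fungal Hyphae.
Round 1: Woodlouse (all prey gone) → extinct.
No further losses. Total secondary extinctions: 1.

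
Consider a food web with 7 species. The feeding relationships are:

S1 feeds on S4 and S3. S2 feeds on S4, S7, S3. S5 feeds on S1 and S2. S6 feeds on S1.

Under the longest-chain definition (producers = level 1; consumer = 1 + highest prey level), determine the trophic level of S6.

S4 is a producer → level 1.
S1 eats S4 (level 1); other prey at levels: S3 1 → level 2.
S6 eats S1 → level 3.

Trophic level 3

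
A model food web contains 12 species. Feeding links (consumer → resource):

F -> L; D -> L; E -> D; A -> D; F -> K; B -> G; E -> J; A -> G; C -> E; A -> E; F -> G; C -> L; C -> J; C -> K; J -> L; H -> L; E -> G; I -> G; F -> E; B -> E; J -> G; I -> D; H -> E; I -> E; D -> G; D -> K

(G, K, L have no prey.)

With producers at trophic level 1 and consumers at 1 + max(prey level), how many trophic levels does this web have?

Producers (level 1): G, K, L.
G → D → E → H gives H level 4.
No species has a prey at level 4, so no species reaches level 5.

4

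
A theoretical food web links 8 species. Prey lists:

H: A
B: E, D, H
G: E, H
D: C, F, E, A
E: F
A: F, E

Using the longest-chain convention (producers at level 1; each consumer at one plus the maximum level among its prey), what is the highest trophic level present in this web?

Producers (level 1): C, F.
F → E → A → H → G gives G level 5.
No species has a prey at level 5, so no species reaches level 6.

5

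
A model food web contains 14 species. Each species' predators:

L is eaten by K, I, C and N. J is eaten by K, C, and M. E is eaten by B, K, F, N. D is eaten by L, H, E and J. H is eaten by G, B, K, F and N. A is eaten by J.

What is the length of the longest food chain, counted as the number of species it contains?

One longest chain: D → E → F.
It has 3 species and 2 links.

3 species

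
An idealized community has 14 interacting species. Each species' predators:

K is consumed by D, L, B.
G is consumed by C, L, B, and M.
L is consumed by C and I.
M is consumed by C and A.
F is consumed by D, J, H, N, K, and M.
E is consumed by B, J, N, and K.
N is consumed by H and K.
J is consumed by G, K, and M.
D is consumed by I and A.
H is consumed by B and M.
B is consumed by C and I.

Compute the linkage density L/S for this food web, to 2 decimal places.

L/S = 2.29

There are L = 32 links among S = 14 species.
L/S = 32/14 = 2.2857 ≈ 2.29.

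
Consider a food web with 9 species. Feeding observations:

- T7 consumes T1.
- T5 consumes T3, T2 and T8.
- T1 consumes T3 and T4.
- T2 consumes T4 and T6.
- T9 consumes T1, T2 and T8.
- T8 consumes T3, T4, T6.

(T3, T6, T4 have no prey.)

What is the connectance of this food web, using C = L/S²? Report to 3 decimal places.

The web has S = 9 species and L = 14 feeding links.
C = L / S² = 14 / 81 = 0.1728 ≈ 0.173.

C = 0.173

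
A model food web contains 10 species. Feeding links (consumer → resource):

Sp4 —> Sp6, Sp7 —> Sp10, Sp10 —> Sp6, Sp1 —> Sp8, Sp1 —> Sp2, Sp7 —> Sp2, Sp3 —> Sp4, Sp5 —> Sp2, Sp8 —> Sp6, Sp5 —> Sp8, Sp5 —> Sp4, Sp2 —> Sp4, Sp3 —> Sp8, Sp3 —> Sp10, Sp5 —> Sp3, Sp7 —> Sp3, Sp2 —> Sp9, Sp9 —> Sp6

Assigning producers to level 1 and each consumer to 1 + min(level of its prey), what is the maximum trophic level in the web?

3

Producers (level 1): Sp6.
Following each consumer down to its lowest-level prey: Sp6 → Sp8 → Sp1 (levels 1 through 3).
All prey of Sp1 (Sp8 2, Sp2 3) are at level 2 or above, so Sp1 is at level 1 + 2 = 3.
Every consumer has at least one prey at level 2 or below, so none exceeds level 3.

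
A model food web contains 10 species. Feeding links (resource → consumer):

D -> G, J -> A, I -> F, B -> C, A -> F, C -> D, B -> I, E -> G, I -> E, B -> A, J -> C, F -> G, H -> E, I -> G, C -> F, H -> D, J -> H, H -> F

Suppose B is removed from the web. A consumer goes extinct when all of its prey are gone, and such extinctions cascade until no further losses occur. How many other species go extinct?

Remove B.
Round 1: I (all prey gone) → extinct.
No further losses. Total secondary extinctions: 1.

1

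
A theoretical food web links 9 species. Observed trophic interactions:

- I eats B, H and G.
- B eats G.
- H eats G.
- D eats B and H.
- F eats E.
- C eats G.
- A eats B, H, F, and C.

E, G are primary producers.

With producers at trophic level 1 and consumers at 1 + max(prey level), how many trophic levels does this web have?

Producers (level 1): E, G.
G → B → D gives D level 3.
No species has a prey at level 3, so no species reaches level 4.

3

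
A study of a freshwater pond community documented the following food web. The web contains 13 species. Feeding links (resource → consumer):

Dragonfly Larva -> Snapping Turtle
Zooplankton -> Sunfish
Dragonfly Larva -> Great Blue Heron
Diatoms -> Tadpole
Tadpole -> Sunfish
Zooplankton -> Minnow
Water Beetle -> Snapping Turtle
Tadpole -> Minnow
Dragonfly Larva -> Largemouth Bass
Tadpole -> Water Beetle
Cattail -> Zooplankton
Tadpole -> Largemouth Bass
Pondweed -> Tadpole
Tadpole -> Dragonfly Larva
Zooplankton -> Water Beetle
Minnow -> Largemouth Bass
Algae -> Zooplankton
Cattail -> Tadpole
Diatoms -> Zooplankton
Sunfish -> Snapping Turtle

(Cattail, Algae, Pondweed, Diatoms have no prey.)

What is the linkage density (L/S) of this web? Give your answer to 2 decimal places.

There are L = 20 links among S = 13 species.
L/S = 20/13 = 1.5385 ≈ 1.54.

L/S = 1.54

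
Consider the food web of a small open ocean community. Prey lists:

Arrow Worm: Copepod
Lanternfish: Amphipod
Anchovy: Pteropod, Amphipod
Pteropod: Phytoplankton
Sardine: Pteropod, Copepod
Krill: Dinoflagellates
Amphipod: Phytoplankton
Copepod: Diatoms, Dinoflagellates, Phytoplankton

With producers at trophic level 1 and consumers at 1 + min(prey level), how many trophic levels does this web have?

3

Producers (level 1): Diatoms, Dinoflagellates, Phytoplankton.
Following each consumer down to its lowest-level prey: Phytoplankton → Amphipod → Lanternfish (levels 1 through 3).
All prey of Lanternfish (Amphipod 2) are at level 2 or above, so Lanternfish is at level 1 + 2 = 3.
Every consumer has at least one prey at level 2 or below, so none exceeds level 3.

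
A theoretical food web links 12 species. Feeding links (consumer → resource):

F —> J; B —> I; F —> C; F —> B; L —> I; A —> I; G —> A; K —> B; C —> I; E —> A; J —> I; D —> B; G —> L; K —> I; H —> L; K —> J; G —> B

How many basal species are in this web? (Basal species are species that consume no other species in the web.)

Basal species (no prey listed): I.
Count: 1.

1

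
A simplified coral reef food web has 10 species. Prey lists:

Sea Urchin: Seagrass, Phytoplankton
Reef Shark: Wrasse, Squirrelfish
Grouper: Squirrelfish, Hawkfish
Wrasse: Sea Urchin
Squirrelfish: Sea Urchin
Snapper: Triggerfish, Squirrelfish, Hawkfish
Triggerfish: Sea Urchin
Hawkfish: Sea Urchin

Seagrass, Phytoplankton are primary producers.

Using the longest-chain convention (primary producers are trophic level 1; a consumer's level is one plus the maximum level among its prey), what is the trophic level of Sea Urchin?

Seagrass is a producer → level 1.
Sea Urchin eats Seagrass (level 1); other prey at levels: Phytoplankton 1 → level 2.

Trophic level 2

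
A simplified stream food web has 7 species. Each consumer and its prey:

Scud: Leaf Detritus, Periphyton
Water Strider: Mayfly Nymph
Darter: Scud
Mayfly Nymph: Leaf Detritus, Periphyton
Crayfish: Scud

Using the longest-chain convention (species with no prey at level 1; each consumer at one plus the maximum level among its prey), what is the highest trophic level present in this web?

3

Basal resources (level 1): Leaf Detritus, Periphyton.
Leaf Detritus → Scud → Crayfish gives Crayfish level 3.
No species has a prey at level 3, so no species reaches level 4.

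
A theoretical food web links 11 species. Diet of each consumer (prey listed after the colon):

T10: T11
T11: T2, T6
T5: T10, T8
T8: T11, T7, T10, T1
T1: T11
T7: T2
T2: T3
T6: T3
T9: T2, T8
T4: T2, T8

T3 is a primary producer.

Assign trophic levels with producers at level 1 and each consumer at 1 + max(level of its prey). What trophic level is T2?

T3 is a producer → level 1.
T2 eats T3 → level 2.

Trophic level 2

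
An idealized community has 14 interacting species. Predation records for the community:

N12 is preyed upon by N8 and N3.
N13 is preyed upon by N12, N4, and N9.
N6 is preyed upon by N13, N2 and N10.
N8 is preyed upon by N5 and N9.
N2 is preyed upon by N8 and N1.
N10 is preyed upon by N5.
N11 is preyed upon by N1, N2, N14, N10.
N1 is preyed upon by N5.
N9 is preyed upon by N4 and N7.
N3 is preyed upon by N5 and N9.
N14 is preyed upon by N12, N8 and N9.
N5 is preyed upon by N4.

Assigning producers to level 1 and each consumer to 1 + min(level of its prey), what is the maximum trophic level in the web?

4

Producers (level 1): N11, N6.
Following each consumer down to its lowest-level prey: N6 → N13 → N12 → N3 (levels 1 through 4).
All prey of N3 (N12 3) are at level 3 or above, so N3 is at level 1 + 3 = 4.
Every consumer has at least one prey at level 3 or below, so none exceeds level 4.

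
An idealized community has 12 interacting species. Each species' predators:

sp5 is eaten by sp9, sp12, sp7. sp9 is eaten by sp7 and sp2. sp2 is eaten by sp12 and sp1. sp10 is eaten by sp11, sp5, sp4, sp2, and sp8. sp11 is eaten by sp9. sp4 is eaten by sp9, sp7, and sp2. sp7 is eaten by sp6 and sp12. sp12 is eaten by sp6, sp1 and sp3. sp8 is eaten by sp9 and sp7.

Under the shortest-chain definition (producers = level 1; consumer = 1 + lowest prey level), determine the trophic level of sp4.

sp10 is a producer → level 1.
sp4 eats sp10 → level 2.

Trophic level 2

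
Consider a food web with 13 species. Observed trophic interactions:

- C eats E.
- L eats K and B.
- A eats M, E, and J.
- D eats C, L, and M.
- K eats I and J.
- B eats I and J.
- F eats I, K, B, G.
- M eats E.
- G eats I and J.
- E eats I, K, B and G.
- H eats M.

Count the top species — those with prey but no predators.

Top species (has prey, but nothing eats it): F, D, A, H.
Count: 4.

4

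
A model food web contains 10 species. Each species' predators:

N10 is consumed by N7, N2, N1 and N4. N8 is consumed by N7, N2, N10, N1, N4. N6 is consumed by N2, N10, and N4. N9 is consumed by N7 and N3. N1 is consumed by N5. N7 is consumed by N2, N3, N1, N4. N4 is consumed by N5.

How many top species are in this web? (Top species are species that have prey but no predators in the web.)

Top species (has prey, but nothing eats it): N2, N3, N5.
Count: 3.

3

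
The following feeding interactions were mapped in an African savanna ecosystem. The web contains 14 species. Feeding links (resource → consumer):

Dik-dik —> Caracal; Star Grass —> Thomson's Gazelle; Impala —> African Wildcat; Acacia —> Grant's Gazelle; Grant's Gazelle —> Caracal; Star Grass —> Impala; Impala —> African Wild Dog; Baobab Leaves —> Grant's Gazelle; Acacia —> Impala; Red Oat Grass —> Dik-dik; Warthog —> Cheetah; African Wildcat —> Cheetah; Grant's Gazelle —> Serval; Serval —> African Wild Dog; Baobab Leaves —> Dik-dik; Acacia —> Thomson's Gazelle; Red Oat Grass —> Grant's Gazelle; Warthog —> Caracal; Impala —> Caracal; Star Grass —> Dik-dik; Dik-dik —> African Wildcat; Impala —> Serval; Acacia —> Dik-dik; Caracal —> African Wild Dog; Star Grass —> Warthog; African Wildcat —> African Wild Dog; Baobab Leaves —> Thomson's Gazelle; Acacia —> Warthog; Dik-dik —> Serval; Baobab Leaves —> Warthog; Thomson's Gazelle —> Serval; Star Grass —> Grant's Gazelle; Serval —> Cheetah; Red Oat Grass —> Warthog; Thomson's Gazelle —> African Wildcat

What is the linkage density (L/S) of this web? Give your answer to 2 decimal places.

L/S = 2.50

There are L = 35 links among S = 14 species.
L/S = 35/14 = 2.5000 ≈ 2.50.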